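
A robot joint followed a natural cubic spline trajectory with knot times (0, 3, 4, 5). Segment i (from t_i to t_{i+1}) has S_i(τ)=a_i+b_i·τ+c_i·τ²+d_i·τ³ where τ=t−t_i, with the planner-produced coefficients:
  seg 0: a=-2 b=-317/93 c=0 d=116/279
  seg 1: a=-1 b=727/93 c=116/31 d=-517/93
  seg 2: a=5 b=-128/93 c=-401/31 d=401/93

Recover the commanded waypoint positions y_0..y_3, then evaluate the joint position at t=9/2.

y_0=-2 y_1=-1 y_2=5 y_3=-5
S(9/2) = 401/248

y_0 = S_0(0) = a_0 = -2
y_1 = S_1(0) = a_1 = -1
y_2 = S_2(0) = a_2 = 5
y_3 = S_2(1) = -5
t_q=9/2 is in segment 2 (τ=1/2); S_2(τ)=401/248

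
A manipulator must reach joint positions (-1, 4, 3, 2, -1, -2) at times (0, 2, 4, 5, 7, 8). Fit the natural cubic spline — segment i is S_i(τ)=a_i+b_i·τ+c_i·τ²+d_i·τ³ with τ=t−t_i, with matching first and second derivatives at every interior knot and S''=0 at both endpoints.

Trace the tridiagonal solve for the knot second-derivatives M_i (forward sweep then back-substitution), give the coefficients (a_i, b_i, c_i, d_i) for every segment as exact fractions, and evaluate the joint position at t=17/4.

  seg 0: a=-1 b=1117/340 c=0 d=-267/1360
  seg 1: a=4 b=79/85 c=-801/680 d=63/272
  seg 2: a=3 b=-341/340 c=18/85 d=-71/340
  seg 3: a=2 b=-41/34 c=-141/340 d=91/680
  seg 4: a=-1 b=-107/85 c=33/85 d=-11/85
S(17/4) = 60041/21760

Δ: Δ0=5/2, Δ1=-1/2, Δ2=-1, Δ3=-3/2, Δ4=-1
row 1: diag=8, rhs=-18; c'=1/4, d'=-9/4
row 2: denom=6−2·1/4=11/2; d'=(-3−2·-9/4)/(11/2)=3/11
row 3: denom=6−1·2/11=64/11; d'=(-3−1·3/11)/(64/11)=-9/16
row 4: denom=6−2·11/32=85/16; d'=(3−2·-9/16)/(85/16)=66/85
back: M4=66/85
back: M3=-9/16−11/32·66/85=-141/170
back: M2=3/11−2/11·-141/170=36/85
back: M1=-9/4−1/4·36/85=-801/340
M: M0=0, M1=-801/340, M2=36/85, M3=-141/170, M4=66/85, M5=0
seg 0: a=-1, c=M0/2=0, d=(M1−M0)/(6·2)=-267/1360, b=Δ0−h0·(2M0+M1)/6=1117/340
seg 1: a=4, c=M1/2=-801/680, d=(M2−M1)/(6·2)=63/272, b=Δ1−h1·(2M1+M2)/6=79/85
seg 2: a=3, c=M2/2=18/85, d=(M3−M2)/(6·1)=-71/340, b=Δ2−h2·(2M2+M3)/6=-341/340
seg 3: a=2, c=M3/2=-141/340, d=(M4−M3)/(6·2)=91/680, b=Δ3−h3·(2M3+M4)/6=-41/34
seg 4: a=-1, c=M4/2=33/85, d=(M5−M4)/(6·1)=-11/85, b=Δ4−h4·(2M4+M5)/6=-107/85
t_q=17/4 → seg 2, τ=1/4; S=3+-341/340·τ+18/85·τ²+-71/340·τ³=60041/21760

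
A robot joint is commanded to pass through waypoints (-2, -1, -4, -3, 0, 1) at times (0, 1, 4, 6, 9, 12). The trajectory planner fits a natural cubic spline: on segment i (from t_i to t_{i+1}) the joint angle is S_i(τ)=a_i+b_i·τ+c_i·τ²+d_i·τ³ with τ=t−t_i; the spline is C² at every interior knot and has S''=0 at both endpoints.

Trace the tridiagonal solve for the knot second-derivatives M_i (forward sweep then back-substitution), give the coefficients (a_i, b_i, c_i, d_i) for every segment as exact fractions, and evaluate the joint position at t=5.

Δ: Δ0=1, Δ1=-1, Δ2=1/2, Δ3=1, Δ4=1/3
row 1: diag=8, rhs=-12; c'=3/8, d'=-3/2
row 2: denom=10−3·3/8=71/8; d'=(9−3·-3/2)/(71/8)=108/71
row 3: denom=10−2·16/71=678/71; d'=(3−2·108/71)/(678/71)=-1/226
row 4: denom=12−3·71/226=2499/226; d'=(-4−3·-1/226)/(2499/226)=-53/147
back: M4=-53/147
back: M3=-1/226−71/226·-53/147=16/147
back: M2=108/71−16/71·16/147=220/147
back: M1=-3/2−3/8·220/147=-101/49
M: M0=0, M1=-101/49, M2=220/147, M3=16/147, M4=-53/147, M5=0
seg 0: a=-2, c=M0/2=0, d=(M1−M0)/(6·1)=-101/294, b=Δ0−h0·(2M0+M1)/6=395/294
seg 1: a=-1, c=M1/2=-101/98, d=(M2−M1)/(6·3)=523/2646, b=Δ1−h1·(2M1+M2)/6=46/147
seg 2: a=-4, c=M2/2=110/147, d=(M3−M2)/(6·2)=-17/147, b=Δ2−h2·(2M2+M3)/6=-157/294
seg 3: a=-3, c=M3/2=8/147, d=(M4−M3)/(6·3)=-23/882, b=Δ3−h3·(2M3+M4)/6=15/14
seg 4: a=0, c=M4/2=-53/294, d=(M5−M4)/(6·3)=53/2646, b=Δ4−h4·(2M4+M5)/6=34/49
t_q=5 → seg 2, τ=1; S=-4+-157/294·τ+110/147·τ²+-17/147·τ³=-1147/294

  seg 0: a=-2 b=395/294 c=0 d=-101/294
  seg 1: a=-1 b=46/147 c=-101/98 d=523/2646
  seg 2: a=-4 b=-157/294 c=110/147 d=-17/147
  seg 3: a=-3 b=15/14 c=8/147 d=-23/882
  seg 4: a=0 b=34/49 c=-53/294 d=53/2646
S(5) = -1147/294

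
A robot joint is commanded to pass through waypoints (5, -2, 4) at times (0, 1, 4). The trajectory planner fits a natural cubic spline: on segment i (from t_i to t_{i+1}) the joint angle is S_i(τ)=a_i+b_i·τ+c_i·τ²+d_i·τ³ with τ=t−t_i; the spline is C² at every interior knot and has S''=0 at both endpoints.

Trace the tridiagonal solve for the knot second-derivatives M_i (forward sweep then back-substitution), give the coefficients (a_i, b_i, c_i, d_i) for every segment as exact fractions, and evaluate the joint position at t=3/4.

  seg 0: a=5 b=-65/8 c=0 d=9/8
  seg 1: a=-2 b=-19/4 c=27/8 d=-3/8
S(3/4) = -317/512

Δ: Δ0=-7, Δ1=2
row 1: diag=8, rhs=54; c'=3/8, d'=27/4
back: M1=27/4
M: M0=0, M1=27/4, M2=0
seg 0: a=5, c=M0/2=0, d=(M1−M0)/(6·1)=9/8, b=Δ0−h0·(2M0+M1)/6=-65/8
seg 1: a=-2, c=M1/2=27/8, d=(M2−M1)/(6·3)=-3/8, b=Δ1−h1·(2M1+M2)/6=-19/4
t_q=3/4 → seg 0, τ=3/4; S=5+-65/8·τ+0·τ²+9/8·τ³=-317/512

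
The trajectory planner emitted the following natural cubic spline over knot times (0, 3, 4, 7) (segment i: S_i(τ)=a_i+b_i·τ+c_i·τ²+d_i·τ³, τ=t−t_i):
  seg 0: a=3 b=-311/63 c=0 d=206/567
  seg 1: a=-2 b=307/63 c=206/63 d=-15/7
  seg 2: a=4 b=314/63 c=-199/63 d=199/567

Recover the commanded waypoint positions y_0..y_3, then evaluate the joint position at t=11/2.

y_0 = S_0(0) = a_0 = 3
y_1 = S_1(0) = a_1 = -2
y_2 = S_2(0) = a_2 = 4
y_3 = S_2(3) = 0
t_q=11/2 is in segment 2 (τ=3/2); S_2(τ)=311/56

y_0=3 y_1=-2 y_2=4 y_3=0
S(11/2) = 311/56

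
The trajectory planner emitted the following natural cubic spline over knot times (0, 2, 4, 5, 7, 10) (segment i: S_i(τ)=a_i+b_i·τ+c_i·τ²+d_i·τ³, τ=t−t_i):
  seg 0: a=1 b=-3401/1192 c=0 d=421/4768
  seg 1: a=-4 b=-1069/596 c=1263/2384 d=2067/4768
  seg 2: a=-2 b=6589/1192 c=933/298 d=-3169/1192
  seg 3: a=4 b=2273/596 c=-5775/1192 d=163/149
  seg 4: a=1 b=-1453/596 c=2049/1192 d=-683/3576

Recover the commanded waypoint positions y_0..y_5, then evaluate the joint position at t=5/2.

y_0=1 y_1=-4 y_2=-2 y_3=4 y_4=1 y_5=4
S(5/2) = -179665/38144

y_0 = S_0(0) = a_0 = 1
y_1 = S_1(0) = a_1 = -4
y_2 = S_2(0) = a_2 = -2
y_3 = S_3(0) = a_3 = 4
y_4 = S_4(0) = a_4 = 1
y_5 = S_4(3) = 4
t_q=5/2 is in segment 1 (τ=1/2); S_1(τ)=-179665/38144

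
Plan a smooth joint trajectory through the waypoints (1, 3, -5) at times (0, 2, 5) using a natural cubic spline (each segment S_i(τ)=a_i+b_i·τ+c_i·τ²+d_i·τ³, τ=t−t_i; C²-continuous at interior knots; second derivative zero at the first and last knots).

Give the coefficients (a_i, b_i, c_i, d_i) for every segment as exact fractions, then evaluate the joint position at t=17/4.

Δ: Δ0=1, Δ1=-8/3
row 1: diag=10, rhs=-22; c'=3/10, d'=-11/5
back: M1=-11/5
M: M0=0, M1=-11/5, M2=0
seg 0: a=1, c=M0/2=0, d=(M1−M0)/(6·2)=-11/60, b=Δ0−h0·(2M0+M1)/6=26/15
seg 1: a=3, c=M1/2=-11/10, d=(M2−M1)/(6·3)=11/90, b=Δ1−h1·(2M1+M2)/6=-7/15
t_q=17/4 → seg 1, τ=9/4; S=3+-7/15·τ+-11/10·τ²+11/90·τ³=-285/128

  seg 0: a=1 b=26/15 c=0 d=-11/60
  seg 1: a=3 b=-7/15 c=-11/10 d=11/90
S(17/4) = -285/128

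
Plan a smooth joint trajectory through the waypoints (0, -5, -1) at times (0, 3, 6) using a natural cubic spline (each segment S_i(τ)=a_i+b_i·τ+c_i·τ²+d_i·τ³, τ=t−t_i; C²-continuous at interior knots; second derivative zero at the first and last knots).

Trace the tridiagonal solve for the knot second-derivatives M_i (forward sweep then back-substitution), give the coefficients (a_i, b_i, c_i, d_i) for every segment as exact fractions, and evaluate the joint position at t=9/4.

Δ: Δ0=-5/3, Δ1=4/3
row 1: diag=12, rhs=18; c'=1/4, d'=3/2
back: M1=3/2
M: M0=0, M1=3/2, M2=0
seg 0: a=0, c=M0/2=0, d=(M1−M0)/(6·3)=1/12, b=Δ0−h0·(2M0+M1)/6=-29/12
seg 1: a=-5, c=M1/2=3/4, d=(M2−M1)/(6·3)=-1/12, b=Δ1−h1·(2M1+M2)/6=-1/6
t_q=9/4 → seg 0, τ=9/4; S=0+-29/12·τ+0·τ²+1/12·τ³=-1149/256

  seg 0: a=0 b=-29/12 c=0 d=1/12
  seg 1: a=-5 b=-1/6 c=3/4 d=-1/12
S(9/4) = -1149/256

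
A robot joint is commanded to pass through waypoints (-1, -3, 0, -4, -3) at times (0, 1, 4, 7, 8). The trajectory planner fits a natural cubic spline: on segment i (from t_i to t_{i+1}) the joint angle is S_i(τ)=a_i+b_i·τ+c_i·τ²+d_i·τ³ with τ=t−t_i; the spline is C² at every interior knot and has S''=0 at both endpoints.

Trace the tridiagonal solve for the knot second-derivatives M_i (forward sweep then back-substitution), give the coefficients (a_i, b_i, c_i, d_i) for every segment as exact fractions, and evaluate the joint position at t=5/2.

  seg 0: a=-1 b=-61/24 c=0 d=13/24
  seg 1: a=-3 b=-11/12 c=13/8 d=-71/216
  seg 2: a=0 b=-1/24 c=-4/3 d=65/216
  seg 3: a=-4 b=1/12 c=11/8 d=-11/24
S(5/2) = -117/64

Δ: Δ0=-2, Δ1=1, Δ2=-4/3, Δ3=1
row 1: diag=8, rhs=18; c'=3/8, d'=9/4
row 2: denom=12−3·3/8=87/8; d'=(-14−3·9/4)/(87/8)=-166/87
row 3: denom=8−3·8/29=208/29; d'=(14−3·-166/87)/(208/29)=11/4
back: M3=11/4
back: M2=-166/87−8/29·11/4=-8/3
back: M1=9/4−3/8·-8/3=13/4
M: M0=0, M1=13/4, M2=-8/3, M3=11/4, M4=0
seg 0: a=-1, c=M0/2=0, d=(M1−M0)/(6·1)=13/24, b=Δ0−h0·(2M0+M1)/6=-61/24
seg 1: a=-3, c=M1/2=13/8, d=(M2−M1)/(6·3)=-71/216, b=Δ1−h1·(2M1+M2)/6=-11/12
seg 2: a=0, c=M2/2=-4/3, d=(M3−M2)/(6·3)=65/216, b=Δ2−h2·(2M2+M3)/6=-1/24
seg 3: a=-4, c=M3/2=11/8, d=(M4−M3)/(6·1)=-11/24, b=Δ3−h3·(2M3+M4)/6=1/12
t_q=5/2 → seg 1, τ=3/2; S=-3+-11/12·τ+13/8·τ²+-71/216·τ³=-117/64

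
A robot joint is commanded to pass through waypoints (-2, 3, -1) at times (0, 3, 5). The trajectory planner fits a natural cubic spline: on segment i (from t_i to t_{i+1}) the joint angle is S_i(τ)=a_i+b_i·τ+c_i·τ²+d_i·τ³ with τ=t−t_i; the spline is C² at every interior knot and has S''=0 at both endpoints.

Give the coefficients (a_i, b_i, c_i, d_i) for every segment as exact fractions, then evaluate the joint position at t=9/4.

Δ: Δ0=5/3, Δ1=-2
row 1: diag=10, rhs=-22; c'=1/5, d'=-11/5
back: M1=-11/5
M: M0=0, M1=-11/5, M2=0
seg 0: a=-2, c=M0/2=0, d=(M1−M0)/(6·3)=-11/90, b=Δ0−h0·(2M0+M1)/6=83/30
seg 1: a=3, c=M1/2=-11/10, d=(M2−M1)/(6·2)=11/60, b=Δ1−h1·(2M1+M2)/6=-8/15
t_q=9/4 → seg 0, τ=9/4; S=-2+83/30·τ+0·τ²+-11/90·τ³=1813/640

  seg 0: a=-2 b=83/30 c=0 d=-11/90
  seg 1: a=3 b=-8/15 c=-11/10 d=11/60
S(9/4) = 1813/640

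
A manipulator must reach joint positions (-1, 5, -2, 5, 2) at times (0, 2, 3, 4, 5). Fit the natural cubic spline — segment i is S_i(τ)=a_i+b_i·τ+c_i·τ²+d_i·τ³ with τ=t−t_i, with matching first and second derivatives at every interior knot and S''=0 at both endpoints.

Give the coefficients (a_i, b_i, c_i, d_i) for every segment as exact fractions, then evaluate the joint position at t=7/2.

  seg 0: a=-1 b=345/43 c=0 d=-54/43
  seg 1: a=5 b=-303/43 c=-324/43 d=326/43
  seg 2: a=-2 b=27/43 c=654/43 d=-380/43
  seg 3: a=5 b=195/43 c=-486/43 d=162/43
S(7/2) = 87/86

Δ: Δ0=3, Δ1=-7, Δ2=7, Δ3=-3
row 1: diag=6, rhs=-60; c'=1/6, d'=-10
row 2: denom=4−1·1/6=23/6; d'=(84−1·-10)/(23/6)=564/23
row 3: denom=4−1·6/23=86/23; d'=(-60−1·564/23)/(86/23)=-972/43
back: M3=-972/43
back: M2=564/23−6/23·-972/43=1308/43
back: M1=-10−1/6·1308/43=-648/43
M: M0=0, M1=-648/43, M2=1308/43, M3=-972/43, M4=0
seg 0: a=-1, c=M0/2=0, d=(M1−M0)/(6·2)=-54/43, b=Δ0−h0·(2M0+M1)/6=345/43
seg 1: a=5, c=M1/2=-324/43, d=(M2−M1)/(6·1)=326/43, b=Δ1−h1·(2M1+M2)/6=-303/43
seg 2: a=-2, c=M2/2=654/43, d=(M3−M2)/(6·1)=-380/43, b=Δ2−h2·(2M2+M3)/6=27/43
seg 3: a=5, c=M3/2=-486/43, d=(M4−M3)/(6·1)=162/43, b=Δ3−h3·(2M3+M4)/6=195/43
t_q=7/2 → seg 2, τ=1/2; S=-2+27/43·τ+654/43·τ²+-380/43·τ³=87/86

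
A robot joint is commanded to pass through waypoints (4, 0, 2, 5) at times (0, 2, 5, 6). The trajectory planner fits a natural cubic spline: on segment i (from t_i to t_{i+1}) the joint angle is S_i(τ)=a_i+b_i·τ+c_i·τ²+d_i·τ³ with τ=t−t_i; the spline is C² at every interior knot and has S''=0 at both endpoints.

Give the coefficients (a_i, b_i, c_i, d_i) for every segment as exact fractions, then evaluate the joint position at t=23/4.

  seg 0: a=4 b=-512/213 c=0 d=43/426
  seg 1: a=0 b=-254/213 c=43/71 d=1/213
  seg 2: a=2 b=547/213 c=46/71 d=-46/213
S(23/4) = 9541/2272

Δ: Δ0=-2, Δ1=2/3, Δ2=3
row 1: diag=10, rhs=16; c'=3/10, d'=8/5
row 2: denom=8−3·3/10=71/10; d'=(14−3·8/5)/(71/10)=92/71
back: M2=92/71
back: M1=8/5−3/10·92/71=86/71
M: M0=0, M1=86/71, M2=92/71, M3=0
seg 0: a=4, c=M0/2=0, d=(M1−M0)/(6·2)=43/426, b=Δ0−h0·(2M0+M1)/6=-512/213
seg 1: a=0, c=M1/2=43/71, d=(M2−M1)/(6·3)=1/213, b=Δ1−h1·(2M1+M2)/6=-254/213
seg 2: a=2, c=M2/2=46/71, d=(M3−M2)/(6·1)=-46/213, b=Δ2−h2·(2M2+M3)/6=547/213
t_q=23/4 → seg 2, τ=3/4; S=2+547/213·τ+46/71·τ²+-46/213·τ³=9541/2272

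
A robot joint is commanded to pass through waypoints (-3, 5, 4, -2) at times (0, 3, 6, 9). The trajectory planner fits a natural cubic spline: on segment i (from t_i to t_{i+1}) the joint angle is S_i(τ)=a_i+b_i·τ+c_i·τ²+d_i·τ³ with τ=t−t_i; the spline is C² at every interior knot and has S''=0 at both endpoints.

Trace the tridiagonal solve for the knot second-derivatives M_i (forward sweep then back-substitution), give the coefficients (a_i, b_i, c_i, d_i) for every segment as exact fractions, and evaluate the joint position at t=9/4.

Δ: Δ0=8/3, Δ1=-1/3, Δ2=-2
row 1: diag=12, rhs=-18; c'=1/4, d'=-3/2
row 2: denom=12−3·1/4=45/4; d'=(-10−3·-3/2)/(45/4)=-22/45
back: M2=-22/45
back: M1=-3/2−1/4·-22/45=-62/45
M: M0=0, M1=-62/45, M2=-22/45, M3=0
seg 0: a=-3, c=M0/2=0, d=(M1−M0)/(6·3)=-31/405, b=Δ0−h0·(2M0+M1)/6=151/45
seg 1: a=5, c=M1/2=-31/45, d=(M2−M1)/(6·3)=4/81, b=Δ1−h1·(2M1+M2)/6=58/45
seg 2: a=4, c=M2/2=-11/45, d=(M3−M2)/(6·3)=11/405, b=Δ2−h2·(2M2+M3)/6=-68/45
t_q=9/4 → seg 0, τ=9/4; S=-3+151/45·τ+0·τ²+-31/405·τ³=1177/320

  seg 0: a=-3 b=151/45 c=0 d=-31/405
  seg 1: a=5 b=58/45 c=-31/45 d=4/81
  seg 2: a=4 b=-68/45 c=-11/45 d=11/405
S(9/4) = 1177/320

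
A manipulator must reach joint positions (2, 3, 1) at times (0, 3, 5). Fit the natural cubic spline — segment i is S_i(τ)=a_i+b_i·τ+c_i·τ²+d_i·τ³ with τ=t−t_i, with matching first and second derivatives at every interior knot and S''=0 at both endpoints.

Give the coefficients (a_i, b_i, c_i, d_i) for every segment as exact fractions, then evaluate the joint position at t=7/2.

  seg 0: a=2 b=11/15 c=0 d=-2/45
  seg 1: a=3 b=-7/15 c=-2/5 d=1/15
S(7/2) = 107/40

Δ: Δ0=1/3, Δ1=-1
row 1: diag=10, rhs=-8; c'=1/5, d'=-4/5
back: M1=-4/5
M: M0=0, M1=-4/5, M2=0
seg 0: a=2, c=M0/2=0, d=(M1−M0)/(6·3)=-2/45, b=Δ0−h0·(2M0+M1)/6=11/15
seg 1: a=3, c=M1/2=-2/5, d=(M2−M1)/(6·2)=1/15, b=Δ1−h1·(2M1+M2)/6=-7/15
t_q=7/2 → seg 1, τ=1/2; S=3+-7/15·τ+-2/5·τ²+1/15·τ³=107/40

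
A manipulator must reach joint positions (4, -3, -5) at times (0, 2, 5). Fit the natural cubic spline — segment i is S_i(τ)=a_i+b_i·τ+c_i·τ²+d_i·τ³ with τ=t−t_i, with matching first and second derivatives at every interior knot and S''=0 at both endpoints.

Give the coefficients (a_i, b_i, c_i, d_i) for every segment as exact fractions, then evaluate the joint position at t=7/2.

  seg 0: a=4 b=-61/15 c=0 d=17/120
  seg 1: a=-3 b=-71/30 c=17/20 d=-17/180
S(7/2) = -793/160

Δ: Δ0=-7/2, Δ1=-2/3
row 1: diag=10, rhs=17; c'=3/10, d'=17/10
back: M1=17/10
M: M0=0, M1=17/10, M2=0
seg 0: a=4, c=M0/2=0, d=(M1−M0)/(6·2)=17/120, b=Δ0−h0·(2M0+M1)/6=-61/15
seg 1: a=-3, c=M1/2=17/20, d=(M2−M1)/(6·3)=-17/180, b=Δ1−h1·(2M1+M2)/6=-71/30
t_q=7/2 → seg 1, τ=3/2; S=-3+-71/30·τ+17/20·τ²+-17/180·τ³=-793/160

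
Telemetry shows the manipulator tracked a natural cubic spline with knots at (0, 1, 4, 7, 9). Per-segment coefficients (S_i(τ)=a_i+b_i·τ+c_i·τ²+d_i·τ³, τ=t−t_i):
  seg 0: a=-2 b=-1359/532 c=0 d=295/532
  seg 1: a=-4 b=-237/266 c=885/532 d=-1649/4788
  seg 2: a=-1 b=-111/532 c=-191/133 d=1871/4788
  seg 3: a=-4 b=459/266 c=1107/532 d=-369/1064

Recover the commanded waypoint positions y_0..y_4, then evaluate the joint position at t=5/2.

y_0 = S_0(0) = a_0 = -2
y_1 = S_1(0) = a_1 = -4
y_2 = S_2(0) = a_2 = -1
y_3 = S_3(0) = a_3 = -4
y_4 = S_3(2) = 5
t_q=5/2 is in segment 1 (τ=3/2); S_1(τ)=-11729/4256

y_0=-2 y_1=-4 y_2=-1 y_3=-4 y_4=5
S(5/2) = -11729/4256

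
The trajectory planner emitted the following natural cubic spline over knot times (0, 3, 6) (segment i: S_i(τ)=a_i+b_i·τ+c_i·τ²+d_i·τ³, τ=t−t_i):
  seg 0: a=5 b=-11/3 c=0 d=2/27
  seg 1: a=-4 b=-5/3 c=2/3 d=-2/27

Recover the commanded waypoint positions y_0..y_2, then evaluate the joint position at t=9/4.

y_0=5 y_1=-4 y_2=-5
S(9/4) = -77/32

y_0 = S_0(0) = a_0 = 5
y_1 = S_1(0) = a_1 = -4
y_2 = S_1(3) = -5
t_q=9/4 is in segment 0 (τ=9/4); S_0(τ)=-77/32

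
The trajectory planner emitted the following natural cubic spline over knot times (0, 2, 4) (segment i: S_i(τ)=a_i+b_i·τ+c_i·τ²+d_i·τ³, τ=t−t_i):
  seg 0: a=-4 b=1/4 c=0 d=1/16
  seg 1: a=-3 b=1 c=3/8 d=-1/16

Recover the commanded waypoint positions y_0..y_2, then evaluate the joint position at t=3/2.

y_0=-4 y_1=-3 y_2=0
S(3/2) = -437/128

y_0 = S_0(0) = a_0 = -4
y_1 = S_1(0) = a_1 = -3
y_2 = S_1(2) = 0
t_q=3/2 is in segment 0 (τ=3/2); S_0(τ)=-437/128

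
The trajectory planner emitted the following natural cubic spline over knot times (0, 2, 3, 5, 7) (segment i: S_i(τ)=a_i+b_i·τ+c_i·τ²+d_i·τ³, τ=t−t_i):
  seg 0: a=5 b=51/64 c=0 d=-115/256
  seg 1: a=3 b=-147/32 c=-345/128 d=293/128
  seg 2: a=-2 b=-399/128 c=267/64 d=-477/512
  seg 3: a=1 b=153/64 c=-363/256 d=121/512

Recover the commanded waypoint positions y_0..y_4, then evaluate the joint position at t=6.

y_0=5 y_1=3 y_2=-2 y_3=1 y_4=2
S(6) = 1131/512

y_0 = S_0(0) = a_0 = 5
y_1 = S_1(0) = a_1 = 3
y_2 = S_2(0) = a_2 = -2
y_3 = S_3(0) = a_3 = 1
y_4 = S_3(2) = 2
t_q=6 is in segment 3 (τ=1); S_3(τ)=1131/512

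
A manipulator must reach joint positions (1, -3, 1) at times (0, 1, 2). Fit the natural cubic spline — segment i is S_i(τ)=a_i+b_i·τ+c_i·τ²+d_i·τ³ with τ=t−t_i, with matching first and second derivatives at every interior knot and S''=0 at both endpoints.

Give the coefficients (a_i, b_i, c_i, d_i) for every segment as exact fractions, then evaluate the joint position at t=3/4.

Δ: Δ0=-4, Δ1=4
row 1: diag=4, rhs=48; c'=1/4, d'=12
back: M1=12
M: M0=0, M1=12, M2=0
seg 0: a=1, c=M0/2=0, d=(M1−M0)/(6·1)=2, b=Δ0−h0·(2M0+M1)/6=-6
seg 1: a=-3, c=M1/2=6, d=(M2−M1)/(6·1)=-2, b=Δ1−h1·(2M1+M2)/6=0
t_q=3/4 → seg 0, τ=3/4; S=1+-6·τ+0·τ²+2·τ³=-85/32

  seg 0: a=1 b=-6 c=0 d=2
  seg 1: a=-3 b=0 c=6 d=-2
S(3/4) = -85/32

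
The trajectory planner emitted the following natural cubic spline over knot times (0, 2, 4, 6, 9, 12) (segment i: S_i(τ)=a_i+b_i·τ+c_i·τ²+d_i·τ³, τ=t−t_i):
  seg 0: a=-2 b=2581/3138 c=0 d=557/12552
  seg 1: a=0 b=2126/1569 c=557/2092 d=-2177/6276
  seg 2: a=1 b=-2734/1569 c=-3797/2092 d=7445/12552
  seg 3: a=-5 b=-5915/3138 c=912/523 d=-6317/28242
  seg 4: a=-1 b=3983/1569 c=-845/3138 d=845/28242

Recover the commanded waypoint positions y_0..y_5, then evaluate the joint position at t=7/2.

y_0=-2 y_1=0 y_2=1 y_3=-5 y_4=-1 y_5=5
S(7/2) = 24449/16736

y_0 = S_0(0) = a_0 = -2
y_1 = S_1(0) = a_1 = 0
y_2 = S_2(0) = a_2 = 1
y_3 = S_3(0) = a_3 = -5
y_4 = S_4(0) = a_4 = -1
y_5 = S_4(3) = 5
t_q=7/2 is in segment 1 (τ=3/2); S_1(τ)=24449/16736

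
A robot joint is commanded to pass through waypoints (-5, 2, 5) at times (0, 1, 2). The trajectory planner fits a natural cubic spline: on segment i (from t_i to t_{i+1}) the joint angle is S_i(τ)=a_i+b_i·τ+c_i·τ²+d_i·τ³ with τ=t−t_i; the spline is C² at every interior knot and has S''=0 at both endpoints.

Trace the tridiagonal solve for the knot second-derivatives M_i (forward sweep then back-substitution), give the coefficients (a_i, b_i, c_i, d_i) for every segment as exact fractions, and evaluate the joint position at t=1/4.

Δ: Δ0=7, Δ1=3
row 1: diag=4, rhs=-24; c'=1/4, d'=-6
back: M1=-6
M: M0=0, M1=-6, M2=0
seg 0: a=-5, c=M0/2=0, d=(M1−M0)/(6·1)=-1, b=Δ0−h0·(2M0+M1)/6=8
seg 1: a=2, c=M1/2=-3, d=(M2−M1)/(6·1)=1, b=Δ1−h1·(2M1+M2)/6=5
t_q=1/4 → seg 0, τ=1/4; S=-5+8·τ+0·τ²+-1·τ³=-193/64

  seg 0: a=-5 b=8 c=0 d=-1
  seg 1: a=2 b=5 c=-3 d=1
S(1/4) = -193/64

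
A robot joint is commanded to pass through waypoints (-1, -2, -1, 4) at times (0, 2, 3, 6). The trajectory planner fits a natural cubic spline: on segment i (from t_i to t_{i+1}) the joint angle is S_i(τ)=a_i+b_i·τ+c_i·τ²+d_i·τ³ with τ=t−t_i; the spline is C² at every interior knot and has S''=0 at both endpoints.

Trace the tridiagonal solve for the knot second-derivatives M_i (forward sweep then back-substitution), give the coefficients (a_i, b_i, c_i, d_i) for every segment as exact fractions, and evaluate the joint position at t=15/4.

  seg 0: a=-1 b=-277/282 c=0 d=17/141
  seg 1: a=-2 b=131/282 c=34/47 d=-53/282
  seg 2: a=-1 b=190/141 c=15/94 d=-5/282
S(15/4) = 559/6016

Δ: Δ0=-1/2, Δ1=1, Δ2=5/3
row 1: diag=6, rhs=9; c'=1/6, d'=3/2
row 2: denom=8−1·1/6=47/6; d'=(4−1·3/2)/(47/6)=15/47
back: M2=15/47
back: M1=3/2−1/6·15/47=68/47
M: M0=0, M1=68/47, M2=15/47, M3=0
seg 0: a=-1, c=M0/2=0, d=(M1−M0)/(6·2)=17/141, b=Δ0−h0·(2M0+M1)/6=-277/282
seg 1: a=-2, c=M1/2=34/47, d=(M2−M1)/(6·1)=-53/282, b=Δ1−h1·(2M1+M2)/6=131/282
seg 2: a=-1, c=M2/2=15/94, d=(M3−M2)/(6·3)=-5/282, b=Δ2−h2·(2M2+M3)/6=190/141
t_q=15/4 → seg 2, τ=3/4; S=-1+190/141·τ+15/94·τ²+-5/282·τ³=559/6016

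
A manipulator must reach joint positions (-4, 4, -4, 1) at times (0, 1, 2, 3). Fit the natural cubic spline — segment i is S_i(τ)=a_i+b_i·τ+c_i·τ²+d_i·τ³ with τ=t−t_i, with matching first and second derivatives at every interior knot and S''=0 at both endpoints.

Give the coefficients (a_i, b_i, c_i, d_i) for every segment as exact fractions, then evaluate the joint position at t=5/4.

  seg 0: a=-4 b=197/15 c=0 d=-77/15
  seg 1: a=4 b=-34/15 c=-77/5 d=29/3
  seg 2: a=-4 b=-61/15 c=68/5 d=-68/15
S(5/4) = 839/320

Δ: Δ0=8, Δ1=-8, Δ2=5
row 1: diag=4, rhs=-96; c'=1/4, d'=-24
row 2: denom=4−1·1/4=15/4; d'=(78−1·-24)/(15/4)=136/5
back: M2=136/5
back: M1=-24−1/4·136/5=-154/5
M: M0=0, M1=-154/5, M2=136/5, M3=0
seg 0: a=-4, c=M0/2=0, d=(M1−M0)/(6·1)=-77/15, b=Δ0−h0·(2M0+M1)/6=197/15
seg 1: a=4, c=M1/2=-77/5, d=(M2−M1)/(6·1)=29/3, b=Δ1−h1·(2M1+M2)/6=-34/15
seg 2: a=-4, c=M2/2=68/5, d=(M3−M2)/(6·1)=-68/15, b=Δ2−h2·(2M2+M3)/6=-61/15
t_q=5/4 → seg 1, τ=1/4; S=4+-34/15·τ+-77/5·τ²+29/3·τ³=839/320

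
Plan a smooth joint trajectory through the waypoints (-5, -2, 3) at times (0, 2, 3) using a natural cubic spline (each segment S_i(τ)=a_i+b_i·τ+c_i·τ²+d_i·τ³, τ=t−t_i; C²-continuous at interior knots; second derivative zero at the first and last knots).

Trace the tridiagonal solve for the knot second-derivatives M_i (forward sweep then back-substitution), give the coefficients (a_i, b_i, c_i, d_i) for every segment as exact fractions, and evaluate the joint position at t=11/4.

Δ: Δ0=3/2, Δ1=5
row 1: diag=6, rhs=21; c'=1/6, d'=7/2
back: M1=7/2
M: M0=0, M1=7/2, M2=0
seg 0: a=-5, c=M0/2=0, d=(M1−M0)/(6·2)=7/24, b=Δ0−h0·(2M0+M1)/6=1/3
seg 1: a=-2, c=M1/2=7/4, d=(M2−M1)/(6·1)=-7/12, b=Δ1−h1·(2M1+M2)/6=23/6
t_q=11/4 → seg 1, τ=3/4; S=-2+23/6·τ+7/4·τ²+-7/12·τ³=413/256

  seg 0: a=-5 b=1/3 c=0 d=7/24
  seg 1: a=-2 b=23/6 c=7/4 d=-7/12
S(11/4) = 413/256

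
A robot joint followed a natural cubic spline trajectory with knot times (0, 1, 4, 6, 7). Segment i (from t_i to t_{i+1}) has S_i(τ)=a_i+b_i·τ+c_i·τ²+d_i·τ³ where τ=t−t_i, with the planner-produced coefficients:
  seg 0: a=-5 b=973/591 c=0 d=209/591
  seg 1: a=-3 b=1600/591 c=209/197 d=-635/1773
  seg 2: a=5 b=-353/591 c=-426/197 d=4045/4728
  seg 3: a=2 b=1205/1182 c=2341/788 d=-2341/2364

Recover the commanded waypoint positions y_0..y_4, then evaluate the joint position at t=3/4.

y_0 = S_0(0) = a_0 = -5
y_1 = S_1(0) = a_1 = -3
y_2 = S_2(0) = a_2 = 5
y_3 = S_3(0) = a_3 = 2
y_4 = S_3(1) = 5
t_q=3/4 is in segment 0 (τ=3/4); S_0(τ)=-45591/12608

y_0=-5 y_1=-3 y_2=5 y_3=2 y_4=5
S(3/4) = -45591/12608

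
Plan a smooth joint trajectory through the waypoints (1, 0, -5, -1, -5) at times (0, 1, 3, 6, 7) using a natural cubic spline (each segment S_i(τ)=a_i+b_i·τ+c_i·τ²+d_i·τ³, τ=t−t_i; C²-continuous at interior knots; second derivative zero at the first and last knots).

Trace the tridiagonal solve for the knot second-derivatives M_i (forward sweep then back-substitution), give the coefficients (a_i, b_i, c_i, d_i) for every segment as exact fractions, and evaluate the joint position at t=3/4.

  seg 0: a=1 b=-1165/2364 c=0 d=-1199/2364
  seg 1: a=0 b=-2381/1182 c=-1199/788 d=3023/4728
  seg 2: a=-5 b=-253/591 c=456/197 d=-1021/1773
  seg 3: a=-1 b=-1234/591 c=-565/197 d=565/591
S(3/4) = 21001/50432

Δ: Δ0=-1, Δ1=-5/2, Δ2=4/3, Δ3=-4
row 1: diag=6, rhs=-9; c'=1/3, d'=-3/2
row 2: denom=10−2·1/3=28/3; d'=(23−2·-3/2)/(28/3)=39/14
row 3: denom=8−3·9/28=197/28; d'=(-32−3·39/14)/(197/28)=-1130/197
back: M3=-1130/197
back: M2=39/14−9/28·-1130/197=912/197
back: M1=-3/2−1/3·912/197=-1199/394
M: M0=0, M1=-1199/394, M2=912/197, M3=-1130/197, M4=0
seg 0: a=1, c=M0/2=0, d=(M1−M0)/(6·1)=-1199/2364, b=Δ0−h0·(2M0+M1)/6=-1165/2364
seg 1: a=0, c=M1/2=-1199/788, d=(M2−M1)/(6·2)=3023/4728, b=Δ1−h1·(2M1+M2)/6=-2381/1182
seg 2: a=-5, c=M2/2=456/197, d=(M3−M2)/(6·3)=-1021/1773, b=Δ2−h2·(2M2+M3)/6=-253/591
seg 3: a=-1, c=M3/2=-565/197, d=(M4−M3)/(6·1)=565/591, b=Δ3−h3·(2M3+M4)/6=-1234/591
t_q=3/4 → seg 0, τ=3/4; S=1+-1165/2364·τ+0·τ²+-1199/2364·τ³=21001/50432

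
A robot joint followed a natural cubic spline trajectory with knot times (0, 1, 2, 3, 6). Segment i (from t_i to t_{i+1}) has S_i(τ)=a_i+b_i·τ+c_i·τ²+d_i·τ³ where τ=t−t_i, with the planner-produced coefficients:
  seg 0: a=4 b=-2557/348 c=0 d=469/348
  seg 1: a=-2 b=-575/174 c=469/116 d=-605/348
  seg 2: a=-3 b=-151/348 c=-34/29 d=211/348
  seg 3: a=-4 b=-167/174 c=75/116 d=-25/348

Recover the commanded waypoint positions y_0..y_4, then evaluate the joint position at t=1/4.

y_0 = S_0(0) = a_0 = 4
y_1 = S_1(0) = a_1 = -2
y_2 = S_2(0) = a_2 = -3
y_3 = S_3(0) = a_3 = -4
y_4 = S_3(3) = -3
t_q=1/4 is in segment 0 (τ=1/4); S_0(τ)=16215/7424

y_0=4 y_1=-2 y_2=-3 y_3=-4 y_4=-3
S(1/4) = 16215/7424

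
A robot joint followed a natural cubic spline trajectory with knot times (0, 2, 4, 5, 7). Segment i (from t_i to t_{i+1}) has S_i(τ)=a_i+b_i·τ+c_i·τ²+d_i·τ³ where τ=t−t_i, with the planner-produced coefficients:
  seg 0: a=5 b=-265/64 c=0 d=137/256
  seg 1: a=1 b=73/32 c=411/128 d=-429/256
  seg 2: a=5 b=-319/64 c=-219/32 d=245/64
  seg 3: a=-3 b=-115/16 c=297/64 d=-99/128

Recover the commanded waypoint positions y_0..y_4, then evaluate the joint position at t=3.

y_0=5 y_1=1 y_2=5 y_3=-3 y_4=-5
S(3) = 1233/256

y_0 = S_0(0) = a_0 = 5
y_1 = S_1(0) = a_1 = 1
y_2 = S_2(0) = a_2 = 5
y_3 = S_3(0) = a_3 = -3
y_4 = S_3(2) = -5
t_q=3 is in segment 1 (τ=1); S_1(τ)=1233/256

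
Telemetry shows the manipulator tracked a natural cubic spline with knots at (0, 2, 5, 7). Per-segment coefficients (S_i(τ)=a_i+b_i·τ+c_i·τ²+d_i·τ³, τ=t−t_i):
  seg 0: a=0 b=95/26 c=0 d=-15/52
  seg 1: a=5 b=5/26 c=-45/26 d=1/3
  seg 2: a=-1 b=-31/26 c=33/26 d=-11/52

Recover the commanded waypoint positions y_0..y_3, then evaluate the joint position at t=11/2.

y_0 = S_0(0) = a_0 = 0
y_1 = S_1(0) = a_1 = 5
y_2 = S_2(0) = a_2 = -1
y_3 = S_2(2) = 0
t_q=11/2 is in segment 2 (τ=1/2); S_2(τ)=-543/416

y_0=0 y_1=5 y_2=-1 y_3=0
S(11/2) = -543/416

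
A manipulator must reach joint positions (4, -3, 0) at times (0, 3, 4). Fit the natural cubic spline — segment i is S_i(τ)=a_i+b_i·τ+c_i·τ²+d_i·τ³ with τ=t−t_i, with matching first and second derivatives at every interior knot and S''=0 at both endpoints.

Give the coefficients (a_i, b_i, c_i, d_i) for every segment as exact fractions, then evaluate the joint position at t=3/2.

  seg 0: a=4 b=-13/3 c=0 d=2/9
  seg 1: a=-3 b=5/3 c=2 d=-2/3
S(3/2) = -7/4

Δ: Δ0=-7/3, Δ1=3
row 1: diag=8, rhs=32; c'=1/8, d'=4
back: M1=4
M: M0=0, M1=4, M2=0
seg 0: a=4, c=M0/2=0, d=(M1−M0)/(6·3)=2/9, b=Δ0−h0·(2M0+M1)/6=-13/3
seg 1: a=-3, c=M1/2=2, d=(M2−M1)/(6·1)=-2/3, b=Δ1−h1·(2M1+M2)/6=5/3
t_q=3/2 → seg 0, τ=3/2; S=4+-13/3·τ+0·τ²+2/9·τ³=-7/4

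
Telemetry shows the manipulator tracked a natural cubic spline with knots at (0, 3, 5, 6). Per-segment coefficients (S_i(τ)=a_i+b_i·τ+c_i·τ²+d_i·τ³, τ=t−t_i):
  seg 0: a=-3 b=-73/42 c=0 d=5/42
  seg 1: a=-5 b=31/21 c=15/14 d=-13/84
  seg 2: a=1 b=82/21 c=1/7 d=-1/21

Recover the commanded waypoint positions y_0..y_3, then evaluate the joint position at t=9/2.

y_0=-3 y_1=-5 y_2=1 y_3=5
S(9/2) = -201/224

y_0 = S_0(0) = a_0 = -3
y_1 = S_1(0) = a_1 = -5
y_2 = S_2(0) = a_2 = 1
y_3 = S_2(1) = 5
t_q=9/2 is in segment 1 (τ=3/2); S_1(τ)=-201/224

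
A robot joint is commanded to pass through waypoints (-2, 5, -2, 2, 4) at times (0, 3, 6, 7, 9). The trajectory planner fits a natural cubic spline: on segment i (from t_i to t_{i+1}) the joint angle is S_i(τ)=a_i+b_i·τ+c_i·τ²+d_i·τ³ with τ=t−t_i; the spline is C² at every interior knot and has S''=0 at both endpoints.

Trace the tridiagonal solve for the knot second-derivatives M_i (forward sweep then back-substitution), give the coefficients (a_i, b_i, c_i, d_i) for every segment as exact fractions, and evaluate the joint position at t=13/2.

Δ: Δ0=7/3, Δ1=-7/3, Δ2=4, Δ3=1
row 1: diag=12, rhs=-28; c'=1/4, d'=-7/3
row 2: denom=8−3·1/4=29/4; d'=(38−3·-7/3)/(29/4)=180/29
row 3: denom=6−1·4/29=170/29; d'=(-18−1·180/29)/(170/29)=-351/85
back: M3=-351/85
back: M2=180/29−4/29·-351/85=576/85
back: M1=-7/3−1/4·576/85=-1027/255
M: M0=0, M1=-1027/255, M2=576/85, M3=-351/85, M4=0
seg 0: a=-2, c=M0/2=0, d=(M1−M0)/(6·3)=-1027/4590, b=Δ0−h0·(2M0+M1)/6=739/170
seg 1: a=5, c=M1/2=-1027/510, d=(M2−M1)/(6·3)=551/918, b=Δ1−h1·(2M1+M2)/6=-144/85
seg 2: a=-2, c=M2/2=288/85, d=(M3−M2)/(6·1)=-309/170, b=Δ2−h2·(2M2+M3)/6=413/170
seg 3: a=2, c=M3/2=-351/170, d=(M4−M3)/(6·2)=117/340, b=Δ3−h3·(2M3+M4)/6=319/85
t_q=13/2 → seg 2, τ=1/2; S=-2+413/170·τ+288/85·τ²+-309/170·τ³=-45/272

  seg 0: a=-2 b=739/170 c=0 d=-1027/4590
  seg 1: a=5 b=-144/85 c=-1027/510 d=551/918
  seg 2: a=-2 b=413/170 c=288/85 d=-309/170
  seg 3: a=2 b=319/85 c=-351/170 d=117/340
S(13/2) = -45/272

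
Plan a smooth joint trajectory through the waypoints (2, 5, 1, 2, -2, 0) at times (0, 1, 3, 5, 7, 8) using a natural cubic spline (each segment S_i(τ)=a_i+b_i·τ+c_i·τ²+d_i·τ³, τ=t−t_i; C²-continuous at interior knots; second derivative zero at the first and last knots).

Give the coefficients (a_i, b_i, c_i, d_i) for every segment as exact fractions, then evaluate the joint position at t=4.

Δ: Δ0=3, Δ1=-2, Δ2=1/2, Δ3=-2, Δ4=2
row 1: diag=6, rhs=-30; c'=1/3, d'=-5
row 2: denom=8−2·1/3=22/3; d'=(15−2·-5)/(22/3)=75/22
row 3: denom=8−2·3/11=82/11; d'=(-15−2·75/22)/(82/11)=-120/41
row 4: denom=6−2·11/41=224/41; d'=(24−2·-120/41)/(224/41)=153/28
back: M4=153/28
back: M3=-120/41−11/41·153/28=-123/28
back: M2=75/22−3/11·-123/28=129/28
back: M1=-5−1/3·129/28=-183/28
M: M0=0, M1=-183/28, M2=129/28, M3=-123/28, M4=153/28, M5=0
seg 0: a=2, c=M0/2=0, d=(M1−M0)/(6·1)=-61/56, b=Δ0−h0·(2M0+M1)/6=229/56
seg 1: a=5, c=M1/2=-183/56, d=(M2−M1)/(6·2)=13/14, b=Δ1−h1·(2M1+M2)/6=23/28
seg 2: a=1, c=M2/2=129/56, d=(M3−M2)/(6·2)=-3/4, b=Δ2−h2·(2M2+M3)/6=-31/28
seg 3: a=2, c=M3/2=-123/56, d=(M4−M3)/(6·2)=23/28, b=Δ3−h3·(2M3+M4)/6=-25/28
seg 4: a=-2, c=M4/2=153/56, d=(M5−M4)/(6·1)=-51/56, b=Δ4−h4·(2M4+M5)/6=5/28
t_q=4 → seg 2, τ=1; S=1+-31/28·τ+129/56·τ²+-3/4·τ³=81/56

  seg 0: a=2 b=229/56 c=0 d=-61/56
  seg 1: a=5 b=23/28 c=-183/56 d=13/14
  seg 2: a=1 b=-31/28 c=129/56 d=-3/4
  seg 3: a=2 b=-25/28 c=-123/56 d=23/28
  seg 4: a=-2 b=5/28 c=153/56 d=-51/56
S(4) = 81/56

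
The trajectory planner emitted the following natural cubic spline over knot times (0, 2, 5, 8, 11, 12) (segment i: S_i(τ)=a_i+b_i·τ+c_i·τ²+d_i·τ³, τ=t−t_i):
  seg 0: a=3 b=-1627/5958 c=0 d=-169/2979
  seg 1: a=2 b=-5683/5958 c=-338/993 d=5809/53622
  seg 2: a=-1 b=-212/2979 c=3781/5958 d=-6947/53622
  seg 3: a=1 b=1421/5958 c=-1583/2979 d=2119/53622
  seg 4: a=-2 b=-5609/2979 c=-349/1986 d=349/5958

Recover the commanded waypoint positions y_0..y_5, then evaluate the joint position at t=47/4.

y_0 = S_0(0) = a_0 = 3
y_1 = S_1(0) = a_1 = 2
y_2 = S_2(0) = a_2 = -1
y_3 = S_3(0) = a_3 = 1
y_4 = S_4(0) = a_4 = -2
y_5 = S_4(1) = -4
t_q=47/4 is in segment 4 (τ=3/4); S_4(τ)=-443119/127104

y_0=3 y_1=2 y_2=-1 y_3=1 y_4=-2 y_5=-4
S(47/4) = -443119/127104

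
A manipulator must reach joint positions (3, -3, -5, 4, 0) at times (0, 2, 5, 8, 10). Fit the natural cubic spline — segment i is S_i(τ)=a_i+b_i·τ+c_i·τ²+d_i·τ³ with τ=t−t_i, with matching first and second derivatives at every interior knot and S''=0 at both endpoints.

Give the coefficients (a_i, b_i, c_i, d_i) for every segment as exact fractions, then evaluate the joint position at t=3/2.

  seg 0: a=3 b=-817/255 c=0 d=13/255
  seg 1: a=-3 b=-661/255 c=26/85 d=257/2295
  seg 2: a=-5 b=34/15 c=67/51 d=-818/2295
  seg 3: a=4 b=134/255 c=-161/85 d=161/510
S(3/2) = -1111/680

Δ: Δ0=-3, Δ1=-2/3, Δ2=3, Δ3=-2
row 1: diag=10, rhs=14; c'=3/10, d'=7/5
row 2: denom=12−3·3/10=111/10; d'=(22−3·7/5)/(111/10)=178/111
row 3: denom=10−3·10/37=340/37; d'=(-30−3·178/111)/(340/37)=-322/85
back: M3=-322/85
back: M2=178/111−10/37·-322/85=134/51
back: M1=7/5−3/10·134/51=52/85
M: M0=0, M1=52/85, M2=134/51, M3=-322/85, M4=0
seg 0: a=3, c=M0/2=0, d=(M1−M0)/(6·2)=13/255, b=Δ0−h0·(2M0+M1)/6=-817/255
seg 1: a=-3, c=M1/2=26/85, d=(M2−M1)/(6·3)=257/2295, b=Δ1−h1·(2M1+M2)/6=-661/255
seg 2: a=-5, c=M2/2=67/51, d=(M3−M2)/(6·3)=-818/2295, b=Δ2−h2·(2M2+M3)/6=34/15
seg 3: a=4, c=M3/2=-161/85, d=(M4−M3)/(6·2)=161/510, b=Δ3−h3·(2M3+M4)/6=134/255
t_q=3/2 → seg 0, τ=3/2; S=3+-817/255·τ+0·τ²+13/255·τ³=-1111/680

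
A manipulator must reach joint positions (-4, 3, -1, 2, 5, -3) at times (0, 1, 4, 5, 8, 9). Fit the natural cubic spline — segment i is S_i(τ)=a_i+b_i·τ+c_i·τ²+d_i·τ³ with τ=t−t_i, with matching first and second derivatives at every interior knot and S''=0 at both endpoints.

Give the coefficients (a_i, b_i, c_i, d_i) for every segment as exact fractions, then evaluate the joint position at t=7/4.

Δ: Δ0=7, Δ1=-4/3, Δ2=3, Δ3=1, Δ4=-8
row 1: diag=8, rhs=-50; c'=3/8, d'=-25/4
row 2: denom=8−3·3/8=55/8; d'=(26−3·-25/4)/(55/8)=358/55
row 3: denom=8−1·8/55=432/55; d'=(-12−1·358/55)/(432/55)=-509/216
row 4: denom=8−3·55/144=329/48; d'=(-54−3·-509/216)/(329/48)=-6758/987
back: M4=-6758/987
back: M3=-509/216−55/144·-6758/987=766/2961
back: M2=358/55−8/55·766/2961=19162/2961
back: M1=-25/4−3/8·19162/2961=-8564/987
M: M0=0, M1=-8564/987, M2=19162/2961, M3=766/2961, M4=-6758/987, M5=0
seg 0: a=-4, c=M0/2=0, d=(M1−M0)/(6·1)=-4282/2961, b=Δ0−h0·(2M0+M1)/6=25009/2961
seg 1: a=3, c=M1/2=-4282/987, d=(M2−M1)/(6·3)=22427/26649, b=Δ1−h1·(2M1+M2)/6=12163/2961
seg 2: a=-1, c=M2/2=9581/2961, d=(M3−M2)/(6·1)=-146/141, b=Δ2−h2·(2M2+M3)/6=2368/2961
seg 3: a=2, c=M3/2=383/2961, d=(M4−M3)/(6·3)=-10520/26649, b=Δ3−h3·(2M3+M4)/6=12332/2961
seg 4: a=5, c=M4/2=-3379/987, d=(M5−M4)/(6·1)=3379/2961, b=Δ4−h4·(2M4+M5)/6=-16930/2961
t_q=7/4 → seg 1, τ=3/4; S=3+12163/2961·τ+-4282/987·τ²+22427/26649·τ³=84129/21056

  seg 0: a=-4 b=25009/2961 c=0 d=-4282/2961
  seg 1: a=3 b=12163/2961 c=-4282/987 d=22427/26649
  seg 2: a=-1 b=2368/2961 c=9581/2961 d=-146/141
  seg 3: a=2 b=12332/2961 c=383/2961 d=-10520/26649
  seg 4: a=5 b=-16930/2961 c=-3379/987 d=3379/2961
S(7/4) = 84129/21056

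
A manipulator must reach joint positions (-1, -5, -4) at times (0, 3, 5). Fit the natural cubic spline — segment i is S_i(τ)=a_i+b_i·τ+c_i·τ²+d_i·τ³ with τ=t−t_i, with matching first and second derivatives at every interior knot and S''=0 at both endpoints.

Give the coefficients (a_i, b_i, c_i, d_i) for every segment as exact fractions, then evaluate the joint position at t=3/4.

  seg 0: a=-1 b=-113/60 c=0 d=11/180
  seg 1: a=-5 b=-7/30 c=11/20 d=-11/120
S(3/4) = -611/256

Δ: Δ0=-4/3, Δ1=1/2
row 1: diag=10, rhs=11; c'=1/5, d'=11/10
back: M1=11/10
M: M0=0, M1=11/10, M2=0
seg 0: a=-1, c=M0/2=0, d=(M1−M0)/(6·3)=11/180, b=Δ0−h0·(2M0+M1)/6=-113/60
seg 1: a=-5, c=M1/2=11/20, d=(M2−M1)/(6·2)=-11/120, b=Δ1−h1·(2M1+M2)/6=-7/30
t_q=3/4 → seg 0, τ=3/4; S=-1+-113/60·τ+0·τ²+11/180·τ³=-611/256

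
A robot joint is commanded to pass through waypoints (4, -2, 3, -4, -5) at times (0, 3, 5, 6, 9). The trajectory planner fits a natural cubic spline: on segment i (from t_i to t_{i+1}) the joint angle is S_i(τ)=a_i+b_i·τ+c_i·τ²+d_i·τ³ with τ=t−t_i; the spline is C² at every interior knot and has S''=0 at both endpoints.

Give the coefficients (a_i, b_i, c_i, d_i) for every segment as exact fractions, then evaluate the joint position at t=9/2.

  seg 0: a=4 b=-4013/876 c=0 d=2261/7884
  seg 1: a=-2 b=1385/438 c=2261/876 d=-2551/1752
  seg 2: a=3 b=-291/73 c=-1348/219 d=688/219
  seg 3: a=-4 b=-1505/219 c=716/219 d=-716/1971
S(9/2) = 16989/4672

Δ: Δ0=-2, Δ1=5/2, Δ2=-7, Δ3=-1/3
row 1: diag=10, rhs=27; c'=1/5, d'=27/10
row 2: denom=6−2·1/5=28/5; d'=(-57−2·27/10)/(28/5)=-78/7
row 3: denom=8−1·5/28=219/28; d'=(40−1·-78/7)/(219/28)=1432/219
back: M3=1432/219
back: M2=-78/7−5/28·1432/219=-2696/219
back: M1=27/10−1/5·-2696/219=2261/438
M: M0=0, M1=2261/438, M2=-2696/219, M3=1432/219, M4=0
seg 0: a=4, c=M0/2=0, d=(M1−M0)/(6·3)=2261/7884, b=Δ0−h0·(2M0+M1)/6=-4013/876
seg 1: a=-2, c=M1/2=2261/876, d=(M2−M1)/(6·2)=-2551/1752, b=Δ1−h1·(2M1+M2)/6=1385/438
seg 2: a=3, c=M2/2=-1348/219, d=(M3−M2)/(6·1)=688/219, b=Δ2−h2·(2M2+M3)/6=-291/73
seg 3: a=-4, c=M3/2=716/219, d=(M4−M3)/(6·3)=-716/1971, b=Δ3−h3·(2M3+M4)/6=-1505/219
t_q=9/2 → seg 1, τ=3/2; S=-2+1385/438·τ+2261/876·τ²+-2551/1752·τ³=16989/4672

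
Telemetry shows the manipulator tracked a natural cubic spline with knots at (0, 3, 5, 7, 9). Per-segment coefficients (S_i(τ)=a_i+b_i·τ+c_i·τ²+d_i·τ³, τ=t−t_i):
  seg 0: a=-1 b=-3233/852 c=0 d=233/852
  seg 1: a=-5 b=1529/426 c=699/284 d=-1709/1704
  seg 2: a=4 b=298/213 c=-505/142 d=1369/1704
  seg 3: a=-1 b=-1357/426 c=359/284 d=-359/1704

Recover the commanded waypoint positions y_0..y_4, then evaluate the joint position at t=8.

y_0 = S_0(0) = a_0 = -1
y_1 = S_1(0) = a_1 = -5
y_2 = S_2(0) = a_2 = 4
y_3 = S_3(0) = a_3 = -1
y_4 = S_3(2) = -4
t_q=8 is in segment 3 (τ=1); S_3(τ)=-1779/568

y_0=-1 y_1=-5 y_2=4 y_3=-1 y_4=-4
S(8) = -1779/568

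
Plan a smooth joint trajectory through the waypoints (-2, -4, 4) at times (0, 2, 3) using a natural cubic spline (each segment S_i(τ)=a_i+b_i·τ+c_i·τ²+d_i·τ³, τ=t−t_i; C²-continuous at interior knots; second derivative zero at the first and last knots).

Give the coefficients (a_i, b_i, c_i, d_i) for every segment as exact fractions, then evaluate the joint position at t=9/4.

Δ: Δ0=-1, Δ1=8
row 1: diag=6, rhs=54; c'=1/6, d'=9
back: M1=9
M: M0=0, M1=9, M2=0
seg 0: a=-2, c=M0/2=0, d=(M1−M0)/(6·2)=3/4, b=Δ0−h0·(2M0+M1)/6=-4
seg 1: a=-4, c=M1/2=9/2, d=(M2−M1)/(6·1)=-3/2, b=Δ1−h1·(2M1+M2)/6=5
t_q=9/4 → seg 1, τ=1/4; S=-4+5·τ+9/2·τ²+-3/2·τ³=-319/128

  seg 0: a=-2 b=-4 c=0 d=3/4
  seg 1: a=-4 b=5 c=9/2 d=-3/2
S(9/4) = -319/128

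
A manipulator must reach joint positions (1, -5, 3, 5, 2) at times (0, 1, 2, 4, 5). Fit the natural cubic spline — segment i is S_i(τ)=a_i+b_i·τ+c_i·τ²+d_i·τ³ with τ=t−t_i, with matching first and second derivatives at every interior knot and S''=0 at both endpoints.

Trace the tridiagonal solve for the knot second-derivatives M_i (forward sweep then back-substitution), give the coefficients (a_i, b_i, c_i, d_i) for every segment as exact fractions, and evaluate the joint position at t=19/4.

Δ: Δ0=-6, Δ1=8, Δ2=1, Δ3=-3
row 1: diag=4, rhs=84; c'=1/4, d'=21
row 2: denom=6−1·1/4=23/4; d'=(-42−1·21)/(23/4)=-252/23
row 3: denom=6−2·8/23=122/23; d'=(-24−2·-252/23)/(122/23)=-24/61
back: M3=-24/61
back: M2=-252/23−8/23·-24/61=-660/61
back: M1=21−1/4·-660/61=1446/61
M: M0=0, M1=1446/61, M2=-660/61, M3=-24/61, M4=0
seg 0: a=1, c=M0/2=0, d=(M1−M0)/(6·1)=241/61, b=Δ0−h0·(2M0+M1)/6=-607/61
seg 1: a=-5, c=M1/2=723/61, d=(M2−M1)/(6·1)=-351/61, b=Δ1−h1·(2M1+M2)/6=116/61
seg 2: a=3, c=M2/2=-330/61, d=(M3−M2)/(6·2)=53/61, b=Δ2−h2·(2M2+M3)/6=509/61
seg 3: a=5, c=M3/2=-12/61, d=(M4−M3)/(6·1)=4/61, b=Δ3−h3·(2M3+M4)/6=-175/61
t_q=19/4 → seg 3, τ=3/4; S=5+-175/61·τ+-12/61·τ²+4/61·τ³=2699/976

  seg 0: a=1 b=-607/61 c=0 d=241/61
  seg 1: a=-5 b=116/61 c=723/61 d=-351/61
  seg 2: a=3 b=509/61 c=-330/61 d=53/61
  seg 3: a=5 b=-175/61 c=-12/61 d=4/61
S(19/4) = 2699/976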